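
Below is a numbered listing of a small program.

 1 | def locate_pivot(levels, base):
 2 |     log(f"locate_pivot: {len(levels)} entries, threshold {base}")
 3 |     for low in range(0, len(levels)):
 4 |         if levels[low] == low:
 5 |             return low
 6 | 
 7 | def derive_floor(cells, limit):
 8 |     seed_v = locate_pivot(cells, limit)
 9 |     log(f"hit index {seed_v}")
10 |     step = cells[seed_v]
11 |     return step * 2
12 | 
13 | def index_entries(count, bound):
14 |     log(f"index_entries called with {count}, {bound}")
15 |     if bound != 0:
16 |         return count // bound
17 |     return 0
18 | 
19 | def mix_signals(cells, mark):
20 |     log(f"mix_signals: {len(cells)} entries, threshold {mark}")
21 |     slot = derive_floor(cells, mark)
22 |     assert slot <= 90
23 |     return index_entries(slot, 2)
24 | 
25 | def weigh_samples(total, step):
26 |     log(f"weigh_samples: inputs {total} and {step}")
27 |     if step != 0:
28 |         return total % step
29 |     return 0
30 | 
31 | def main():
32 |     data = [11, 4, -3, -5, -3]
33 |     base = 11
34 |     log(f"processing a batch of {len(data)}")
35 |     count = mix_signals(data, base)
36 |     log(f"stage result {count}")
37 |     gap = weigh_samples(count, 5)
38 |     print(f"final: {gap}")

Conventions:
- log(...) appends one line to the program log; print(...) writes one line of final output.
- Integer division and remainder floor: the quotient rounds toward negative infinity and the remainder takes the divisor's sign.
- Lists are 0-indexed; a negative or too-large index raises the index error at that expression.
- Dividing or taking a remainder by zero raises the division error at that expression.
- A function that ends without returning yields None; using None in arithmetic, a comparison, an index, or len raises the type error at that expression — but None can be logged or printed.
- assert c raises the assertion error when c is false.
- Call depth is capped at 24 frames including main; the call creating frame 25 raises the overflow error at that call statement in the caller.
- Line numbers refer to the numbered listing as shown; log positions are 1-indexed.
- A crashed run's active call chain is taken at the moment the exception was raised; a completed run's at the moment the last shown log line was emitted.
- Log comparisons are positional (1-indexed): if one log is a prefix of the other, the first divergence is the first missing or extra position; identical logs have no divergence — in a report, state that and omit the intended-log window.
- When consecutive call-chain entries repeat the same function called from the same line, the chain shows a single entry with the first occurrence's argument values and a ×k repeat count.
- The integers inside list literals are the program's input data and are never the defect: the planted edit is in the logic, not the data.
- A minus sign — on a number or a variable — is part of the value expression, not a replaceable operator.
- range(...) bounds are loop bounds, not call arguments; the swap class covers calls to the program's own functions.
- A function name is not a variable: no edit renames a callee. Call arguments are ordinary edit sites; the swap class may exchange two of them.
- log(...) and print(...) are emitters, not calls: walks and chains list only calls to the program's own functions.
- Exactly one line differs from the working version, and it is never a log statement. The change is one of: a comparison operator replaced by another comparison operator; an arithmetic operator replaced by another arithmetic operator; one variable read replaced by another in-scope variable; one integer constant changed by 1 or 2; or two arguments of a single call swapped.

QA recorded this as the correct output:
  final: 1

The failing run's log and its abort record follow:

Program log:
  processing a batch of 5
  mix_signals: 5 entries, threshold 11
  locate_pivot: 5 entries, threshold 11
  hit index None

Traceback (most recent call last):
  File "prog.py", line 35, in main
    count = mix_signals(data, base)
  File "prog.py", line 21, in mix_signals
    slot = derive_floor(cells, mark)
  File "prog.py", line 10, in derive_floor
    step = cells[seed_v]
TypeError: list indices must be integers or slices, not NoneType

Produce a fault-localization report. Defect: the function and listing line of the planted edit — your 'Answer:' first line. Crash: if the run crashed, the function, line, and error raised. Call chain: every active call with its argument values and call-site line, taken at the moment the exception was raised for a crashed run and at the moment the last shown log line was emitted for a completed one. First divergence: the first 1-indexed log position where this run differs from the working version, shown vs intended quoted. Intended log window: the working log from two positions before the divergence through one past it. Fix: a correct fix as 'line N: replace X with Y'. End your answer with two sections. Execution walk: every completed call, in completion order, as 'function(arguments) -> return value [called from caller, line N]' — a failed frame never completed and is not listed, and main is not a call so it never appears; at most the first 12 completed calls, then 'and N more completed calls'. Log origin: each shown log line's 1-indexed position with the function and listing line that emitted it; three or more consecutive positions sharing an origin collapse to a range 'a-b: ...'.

Answer: the defect is in locate_pivot at line 4.
Key fact: Position 4 is the first bad log line: 'hit index None' should read 'hit index 0'.
Crash: derive_floor, line 10, TypeError.
Call chain: main -> mix_signals([11, 4, -3, -5, -3], 11) (called at line 35) -> derive_floor([11, 4, -3, -5, -3], 11) (called at line 21).
First divergence: position 4 — the shown line 'hit index None' should read 'hit index 0'.
Intended log window:
  2: mix_signals: 5 entries, threshold 11
  3: locate_pivot: 5 entries, threshold 11
  4: hit index 0
  5: index_entries called with 22, 2
Execution walk:
  locate_pivot([11, 4, -3, -5, -3], 11) -> None  [called from derive_floor, line 8]
Log line origins:
  1: logged in main at line 34
  2: logged in mix_signals at line 20
  3: logged in locate_pivot at line 2
  4: logged in derive_floor at line 9
A correct fix: line 4: replace `levels[low] == low` with `levels[low] == base`.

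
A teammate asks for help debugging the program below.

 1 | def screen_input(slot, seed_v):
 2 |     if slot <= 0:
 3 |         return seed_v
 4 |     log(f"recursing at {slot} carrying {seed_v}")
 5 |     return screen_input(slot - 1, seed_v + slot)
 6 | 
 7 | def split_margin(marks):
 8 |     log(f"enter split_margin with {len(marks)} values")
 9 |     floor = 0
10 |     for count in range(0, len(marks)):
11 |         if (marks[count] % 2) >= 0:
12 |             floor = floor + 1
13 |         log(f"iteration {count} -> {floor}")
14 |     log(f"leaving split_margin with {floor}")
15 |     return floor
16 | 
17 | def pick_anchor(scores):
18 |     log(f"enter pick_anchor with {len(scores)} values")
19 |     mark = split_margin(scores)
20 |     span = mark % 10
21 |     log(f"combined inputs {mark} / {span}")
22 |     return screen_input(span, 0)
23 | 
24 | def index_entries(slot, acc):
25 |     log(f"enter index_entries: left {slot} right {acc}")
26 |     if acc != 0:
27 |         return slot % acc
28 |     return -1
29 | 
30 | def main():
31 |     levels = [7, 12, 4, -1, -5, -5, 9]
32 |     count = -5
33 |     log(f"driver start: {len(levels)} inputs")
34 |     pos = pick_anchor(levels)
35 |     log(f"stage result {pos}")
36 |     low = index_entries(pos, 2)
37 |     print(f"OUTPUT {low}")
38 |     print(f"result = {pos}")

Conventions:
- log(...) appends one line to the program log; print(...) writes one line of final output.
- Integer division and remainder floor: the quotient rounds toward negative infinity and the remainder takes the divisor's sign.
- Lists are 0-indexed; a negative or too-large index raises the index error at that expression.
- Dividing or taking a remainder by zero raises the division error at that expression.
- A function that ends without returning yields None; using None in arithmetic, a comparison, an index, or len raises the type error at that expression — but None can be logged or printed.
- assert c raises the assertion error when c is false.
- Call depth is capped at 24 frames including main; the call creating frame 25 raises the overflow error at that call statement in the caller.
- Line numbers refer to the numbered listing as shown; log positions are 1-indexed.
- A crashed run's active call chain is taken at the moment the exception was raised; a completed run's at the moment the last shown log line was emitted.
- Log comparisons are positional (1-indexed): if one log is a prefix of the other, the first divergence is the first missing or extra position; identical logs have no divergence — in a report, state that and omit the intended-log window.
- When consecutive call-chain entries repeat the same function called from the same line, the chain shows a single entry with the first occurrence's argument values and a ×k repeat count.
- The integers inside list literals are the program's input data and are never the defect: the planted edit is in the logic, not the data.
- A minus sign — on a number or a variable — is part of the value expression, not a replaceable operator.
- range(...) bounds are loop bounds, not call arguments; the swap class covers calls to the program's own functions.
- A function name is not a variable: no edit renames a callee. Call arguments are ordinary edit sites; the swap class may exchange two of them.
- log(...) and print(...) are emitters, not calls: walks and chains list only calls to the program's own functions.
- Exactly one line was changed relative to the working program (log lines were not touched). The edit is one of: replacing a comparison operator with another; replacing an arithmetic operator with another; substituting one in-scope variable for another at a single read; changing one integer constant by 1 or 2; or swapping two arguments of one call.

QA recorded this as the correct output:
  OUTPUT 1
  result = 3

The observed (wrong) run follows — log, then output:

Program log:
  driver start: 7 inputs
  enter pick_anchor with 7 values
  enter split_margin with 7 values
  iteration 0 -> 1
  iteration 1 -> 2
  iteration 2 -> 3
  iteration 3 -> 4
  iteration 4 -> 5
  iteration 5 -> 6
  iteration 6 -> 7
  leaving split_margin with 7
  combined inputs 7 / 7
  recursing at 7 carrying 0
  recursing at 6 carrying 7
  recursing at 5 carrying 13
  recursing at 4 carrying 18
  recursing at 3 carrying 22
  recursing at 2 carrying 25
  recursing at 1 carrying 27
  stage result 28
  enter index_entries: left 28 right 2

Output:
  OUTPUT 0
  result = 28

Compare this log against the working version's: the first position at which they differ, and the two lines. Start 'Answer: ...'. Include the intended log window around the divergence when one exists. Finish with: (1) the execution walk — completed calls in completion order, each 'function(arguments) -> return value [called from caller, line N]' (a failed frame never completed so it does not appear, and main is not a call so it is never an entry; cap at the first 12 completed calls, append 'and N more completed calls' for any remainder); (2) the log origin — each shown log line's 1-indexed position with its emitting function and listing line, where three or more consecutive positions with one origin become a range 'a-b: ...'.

Answer: position 4 — shown 'iteration 0 -> 1', intended 'iteration 0 -> 0'.
Intended log window:
  2: enter pick_anchor with 7 values
  3: enter split_margin with 7 values
  4: iteration 0 -> 0
  5: iteration 1 -> 1
Execution walk:
  split_margin([7, 12, 4, -1, -5, -5, 9]) -> 7  [called from pick_anchor, line 19]
  screen_input(0, 28) -> 28  [called from screen_input, line 5]
  screen_input(1, 27) -> 28  [called from screen_input, line 5]
  screen_input(2, 25) -> 28  [called from screen_input, line 5]
  screen_input(3, 22) -> 28  [called from screen_input, line 5]
  screen_input(4, 18) -> 28  [called from screen_input, line 5]
  screen_input(5, 13) -> 28  [called from screen_input, line 5]
  screen_input(6, 7) -> 28  [called from screen_input, line 5]
  screen_input(7, 0) -> 28  [called from pick_anchor, line 22]
  pick_anchor([7, 12, 4, -1, -5, -5, 9]) -> 28  [called from main, line 34]
  index_entries(28, 2) -> 0  [called from main, line 36]
Log line origins:
  1: logged in main at line 33
  2: logged in pick_anchor at line 18
  3: logged in split_margin at line 8
  4-10: logged in split_margin at line 13
  11: logged in split_margin at line 14
  12: logged in pick_anchor at line 21
  13-19: logged in screen_input at line 4
  20: logged in main at line 35
  21: logged in index_entries at line 25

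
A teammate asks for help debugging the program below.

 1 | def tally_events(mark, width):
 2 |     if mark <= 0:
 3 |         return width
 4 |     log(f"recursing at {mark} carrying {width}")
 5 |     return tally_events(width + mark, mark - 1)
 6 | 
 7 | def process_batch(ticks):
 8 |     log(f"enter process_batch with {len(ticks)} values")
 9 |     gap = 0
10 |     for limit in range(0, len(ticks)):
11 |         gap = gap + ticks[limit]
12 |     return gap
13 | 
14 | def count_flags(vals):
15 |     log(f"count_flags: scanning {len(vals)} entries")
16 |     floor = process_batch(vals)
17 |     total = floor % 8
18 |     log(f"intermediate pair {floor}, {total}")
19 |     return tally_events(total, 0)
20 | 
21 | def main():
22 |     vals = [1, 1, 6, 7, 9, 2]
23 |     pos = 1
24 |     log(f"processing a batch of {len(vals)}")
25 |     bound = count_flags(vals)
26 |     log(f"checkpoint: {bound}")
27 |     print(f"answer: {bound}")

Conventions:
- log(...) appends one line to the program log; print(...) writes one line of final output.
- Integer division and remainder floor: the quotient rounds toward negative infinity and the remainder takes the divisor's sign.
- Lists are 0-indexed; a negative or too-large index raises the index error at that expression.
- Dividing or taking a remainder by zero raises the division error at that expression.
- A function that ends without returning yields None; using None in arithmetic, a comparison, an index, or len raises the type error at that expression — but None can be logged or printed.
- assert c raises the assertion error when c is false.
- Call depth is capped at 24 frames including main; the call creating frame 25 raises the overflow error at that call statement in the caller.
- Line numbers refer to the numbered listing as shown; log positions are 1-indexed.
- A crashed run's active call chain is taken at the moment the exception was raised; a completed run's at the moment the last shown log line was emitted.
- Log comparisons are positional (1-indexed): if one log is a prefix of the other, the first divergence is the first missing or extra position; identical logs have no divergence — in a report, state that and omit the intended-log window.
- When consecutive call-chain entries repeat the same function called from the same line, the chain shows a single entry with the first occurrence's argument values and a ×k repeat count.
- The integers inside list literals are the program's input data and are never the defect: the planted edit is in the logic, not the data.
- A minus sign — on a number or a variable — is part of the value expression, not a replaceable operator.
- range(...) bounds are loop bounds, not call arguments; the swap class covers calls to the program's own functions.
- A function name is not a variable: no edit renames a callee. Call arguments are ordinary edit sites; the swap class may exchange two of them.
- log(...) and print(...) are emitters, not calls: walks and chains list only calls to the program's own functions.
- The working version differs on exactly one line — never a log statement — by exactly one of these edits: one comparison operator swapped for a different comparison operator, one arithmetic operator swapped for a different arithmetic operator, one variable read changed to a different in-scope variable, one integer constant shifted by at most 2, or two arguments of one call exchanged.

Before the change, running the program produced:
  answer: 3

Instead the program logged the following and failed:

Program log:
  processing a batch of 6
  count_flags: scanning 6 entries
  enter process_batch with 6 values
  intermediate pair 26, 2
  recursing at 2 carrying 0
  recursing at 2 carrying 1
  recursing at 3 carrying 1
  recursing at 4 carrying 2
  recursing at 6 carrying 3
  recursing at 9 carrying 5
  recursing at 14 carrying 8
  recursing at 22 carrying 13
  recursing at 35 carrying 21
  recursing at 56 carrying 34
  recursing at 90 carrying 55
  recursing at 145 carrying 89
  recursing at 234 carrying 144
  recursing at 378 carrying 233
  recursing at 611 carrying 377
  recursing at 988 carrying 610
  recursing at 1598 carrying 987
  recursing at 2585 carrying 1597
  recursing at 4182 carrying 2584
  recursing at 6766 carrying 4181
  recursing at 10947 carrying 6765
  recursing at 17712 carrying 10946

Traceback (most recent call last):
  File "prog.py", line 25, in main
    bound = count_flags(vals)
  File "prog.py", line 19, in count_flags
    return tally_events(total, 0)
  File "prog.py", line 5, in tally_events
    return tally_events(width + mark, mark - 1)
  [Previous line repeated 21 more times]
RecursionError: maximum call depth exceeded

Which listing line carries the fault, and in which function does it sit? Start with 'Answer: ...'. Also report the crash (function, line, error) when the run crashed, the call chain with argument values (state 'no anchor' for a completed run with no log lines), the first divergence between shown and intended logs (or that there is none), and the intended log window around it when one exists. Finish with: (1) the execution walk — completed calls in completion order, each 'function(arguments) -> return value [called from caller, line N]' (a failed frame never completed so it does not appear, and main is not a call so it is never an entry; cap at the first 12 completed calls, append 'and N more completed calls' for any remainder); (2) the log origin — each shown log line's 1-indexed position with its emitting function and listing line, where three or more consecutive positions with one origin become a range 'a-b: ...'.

Answer: the defect is in tally_events at line 5.
Core observation: The log first diverges at position 6: the faulty run prints 'recursing at 2 carrying 1' where the working version prints 'recursing at 1 carrying 2'.
Crash: tally_events, line 5, RecursionError.
Call chain: main -> count_flags([1, 1, 6, 7, 9, 2]) (called at line 25) -> tally_events(2, 0) (called at line 19) -> tally_events(2, 1) (called at line 5) ×21.
First divergence: at position 6 the run shows 'recursing at 2 carrying 1' where the working version logs 'recursing at 1 carrying 2'.
Intended log window:
  4: intermediate pair 26, 2
  5: recursing at 2 carrying 0
  6: recursing at 1 carrying 2
  7: checkpoint: 3
Execution walk:
  process_batch([1, 1, 6, 7, 9, 2]) -> 26  [called from count_flags, line 16]
Origin of each log line:
  1: from main, line 24
  2: from count_flags, line 15
  3: from process_batch, line 8
  4: from count_flags, line 18
  5-26: from tally_events, line 4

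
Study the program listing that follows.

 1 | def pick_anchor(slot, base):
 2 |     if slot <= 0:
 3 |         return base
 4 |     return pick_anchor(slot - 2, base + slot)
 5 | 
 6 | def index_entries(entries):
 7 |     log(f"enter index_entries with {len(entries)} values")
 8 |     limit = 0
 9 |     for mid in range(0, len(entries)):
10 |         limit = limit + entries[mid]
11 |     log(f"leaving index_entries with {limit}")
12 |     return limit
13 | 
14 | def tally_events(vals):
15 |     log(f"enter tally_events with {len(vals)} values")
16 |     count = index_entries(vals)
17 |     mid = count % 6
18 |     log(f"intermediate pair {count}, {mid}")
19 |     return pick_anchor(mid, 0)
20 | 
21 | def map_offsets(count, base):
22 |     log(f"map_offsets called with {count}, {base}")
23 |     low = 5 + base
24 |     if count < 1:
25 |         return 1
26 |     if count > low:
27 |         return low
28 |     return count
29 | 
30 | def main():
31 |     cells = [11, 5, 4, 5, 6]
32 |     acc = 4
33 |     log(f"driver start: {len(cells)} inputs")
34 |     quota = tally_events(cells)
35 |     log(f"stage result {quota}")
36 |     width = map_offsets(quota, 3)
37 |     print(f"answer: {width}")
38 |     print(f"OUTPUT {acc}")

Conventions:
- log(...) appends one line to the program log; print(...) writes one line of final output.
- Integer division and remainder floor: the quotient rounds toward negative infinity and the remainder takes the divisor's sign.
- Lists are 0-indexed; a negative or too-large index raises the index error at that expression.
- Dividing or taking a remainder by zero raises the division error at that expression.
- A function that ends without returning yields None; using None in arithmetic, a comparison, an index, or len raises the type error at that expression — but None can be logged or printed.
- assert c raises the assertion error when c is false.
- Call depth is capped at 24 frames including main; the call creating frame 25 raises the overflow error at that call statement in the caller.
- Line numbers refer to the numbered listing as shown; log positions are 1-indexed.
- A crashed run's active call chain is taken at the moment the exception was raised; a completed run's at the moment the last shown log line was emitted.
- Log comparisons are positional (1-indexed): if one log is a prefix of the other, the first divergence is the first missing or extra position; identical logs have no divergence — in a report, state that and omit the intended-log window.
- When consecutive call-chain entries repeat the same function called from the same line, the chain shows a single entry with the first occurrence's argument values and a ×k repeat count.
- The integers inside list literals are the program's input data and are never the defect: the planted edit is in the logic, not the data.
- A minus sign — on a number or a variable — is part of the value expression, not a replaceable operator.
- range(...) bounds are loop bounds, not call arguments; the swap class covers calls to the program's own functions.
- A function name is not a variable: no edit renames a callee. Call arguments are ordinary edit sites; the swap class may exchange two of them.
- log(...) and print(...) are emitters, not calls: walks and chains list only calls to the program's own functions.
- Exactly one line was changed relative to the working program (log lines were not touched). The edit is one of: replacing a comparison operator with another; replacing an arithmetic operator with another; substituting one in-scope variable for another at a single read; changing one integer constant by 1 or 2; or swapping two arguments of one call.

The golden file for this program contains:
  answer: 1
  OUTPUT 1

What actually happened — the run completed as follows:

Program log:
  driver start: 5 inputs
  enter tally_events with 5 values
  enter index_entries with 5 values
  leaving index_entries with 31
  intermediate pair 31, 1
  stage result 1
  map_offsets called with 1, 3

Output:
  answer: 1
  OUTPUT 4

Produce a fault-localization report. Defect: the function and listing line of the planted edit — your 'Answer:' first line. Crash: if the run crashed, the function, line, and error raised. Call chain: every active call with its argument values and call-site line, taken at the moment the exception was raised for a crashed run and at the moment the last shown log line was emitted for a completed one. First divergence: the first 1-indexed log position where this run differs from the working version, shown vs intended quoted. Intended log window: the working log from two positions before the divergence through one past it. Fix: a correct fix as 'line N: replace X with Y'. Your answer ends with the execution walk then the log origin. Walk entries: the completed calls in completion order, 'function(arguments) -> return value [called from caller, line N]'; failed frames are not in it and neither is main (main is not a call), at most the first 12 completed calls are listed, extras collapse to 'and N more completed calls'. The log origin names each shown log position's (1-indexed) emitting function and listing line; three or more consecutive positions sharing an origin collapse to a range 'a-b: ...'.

Answer: the defect is in main at line 38.
Key fact: Nothing in the log betrays the bug — only the output does.
Call chain: main -> map_offsets(1, 3) (called at line 36).
First divergence: none — the logs agree in full.
Execution walk:
  index_entries([11, 5, 4, 5, 6]) -> 31  [called from tally_events, line 16]
  pick_anchor(-1, 1) -> 1  [called from pick_anchor, line 4]
  pick_anchor(1, 0) -> 1  [called from tally_events, line 19]
  tally_events([11, 5, 4, 5, 6]) -> 1  [called from main, line 34]
  map_offsets(1, 3) -> 1  [called from main, line 36]
Log origin:
  1 — main, line 33
  2 — tally_events, line 15
  3 — index_entries, line 7
  4 — index_entries, line 11
  5 — tally_events, line 18
  6 — main, line 35
  7 — map_offsets, line 22
A correct fix: line 38: replace `acc` with `quota`.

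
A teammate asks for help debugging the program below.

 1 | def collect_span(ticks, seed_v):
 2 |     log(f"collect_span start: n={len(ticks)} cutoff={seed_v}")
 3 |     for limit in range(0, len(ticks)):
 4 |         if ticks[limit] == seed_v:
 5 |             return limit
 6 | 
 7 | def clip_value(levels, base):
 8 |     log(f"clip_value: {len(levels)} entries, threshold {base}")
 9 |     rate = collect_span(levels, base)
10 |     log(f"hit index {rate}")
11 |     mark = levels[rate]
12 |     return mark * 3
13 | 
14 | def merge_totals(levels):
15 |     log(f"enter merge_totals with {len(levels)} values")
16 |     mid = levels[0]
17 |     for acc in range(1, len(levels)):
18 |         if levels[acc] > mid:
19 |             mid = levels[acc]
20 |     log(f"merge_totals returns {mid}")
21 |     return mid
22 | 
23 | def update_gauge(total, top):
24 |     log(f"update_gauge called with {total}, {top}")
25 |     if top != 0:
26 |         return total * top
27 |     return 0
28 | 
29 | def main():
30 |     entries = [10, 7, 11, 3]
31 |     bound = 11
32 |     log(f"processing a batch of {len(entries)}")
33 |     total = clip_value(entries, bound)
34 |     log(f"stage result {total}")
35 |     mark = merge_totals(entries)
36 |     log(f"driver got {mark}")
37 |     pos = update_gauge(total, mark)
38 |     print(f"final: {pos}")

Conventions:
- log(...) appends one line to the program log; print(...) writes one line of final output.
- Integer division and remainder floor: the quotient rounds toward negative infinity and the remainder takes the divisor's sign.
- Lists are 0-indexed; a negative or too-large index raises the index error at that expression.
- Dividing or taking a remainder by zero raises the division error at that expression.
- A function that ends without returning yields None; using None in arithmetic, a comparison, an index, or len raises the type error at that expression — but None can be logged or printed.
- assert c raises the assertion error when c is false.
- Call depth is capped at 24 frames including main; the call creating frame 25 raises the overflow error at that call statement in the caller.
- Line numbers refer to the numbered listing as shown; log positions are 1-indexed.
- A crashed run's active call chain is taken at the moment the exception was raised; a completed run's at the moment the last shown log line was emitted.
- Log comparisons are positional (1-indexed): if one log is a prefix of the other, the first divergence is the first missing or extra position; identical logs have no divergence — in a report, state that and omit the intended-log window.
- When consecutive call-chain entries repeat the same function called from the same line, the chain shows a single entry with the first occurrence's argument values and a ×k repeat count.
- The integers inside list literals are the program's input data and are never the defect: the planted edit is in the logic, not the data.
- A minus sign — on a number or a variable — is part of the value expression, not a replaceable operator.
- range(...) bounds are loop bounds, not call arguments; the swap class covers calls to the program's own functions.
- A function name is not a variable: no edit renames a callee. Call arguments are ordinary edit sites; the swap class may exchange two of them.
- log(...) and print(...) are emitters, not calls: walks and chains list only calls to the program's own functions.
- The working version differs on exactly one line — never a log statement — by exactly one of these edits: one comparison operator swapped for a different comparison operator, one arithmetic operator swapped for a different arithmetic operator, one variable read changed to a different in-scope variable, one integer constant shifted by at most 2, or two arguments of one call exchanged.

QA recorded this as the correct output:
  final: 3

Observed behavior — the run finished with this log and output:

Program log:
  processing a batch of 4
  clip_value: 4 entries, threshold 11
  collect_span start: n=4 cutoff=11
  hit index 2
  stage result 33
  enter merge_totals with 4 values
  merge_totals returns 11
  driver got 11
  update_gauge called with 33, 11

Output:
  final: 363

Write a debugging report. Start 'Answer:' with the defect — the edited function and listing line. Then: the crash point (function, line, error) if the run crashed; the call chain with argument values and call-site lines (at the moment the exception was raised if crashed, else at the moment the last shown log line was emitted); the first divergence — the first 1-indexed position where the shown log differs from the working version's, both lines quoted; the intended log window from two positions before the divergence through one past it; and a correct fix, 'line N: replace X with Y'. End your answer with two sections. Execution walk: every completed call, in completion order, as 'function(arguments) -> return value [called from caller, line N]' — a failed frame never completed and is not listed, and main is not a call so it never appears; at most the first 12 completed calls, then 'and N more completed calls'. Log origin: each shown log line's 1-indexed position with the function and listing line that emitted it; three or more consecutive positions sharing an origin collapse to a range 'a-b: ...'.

Answer: the defect is in update_gauge at line 26.
Key fact: The two runs log identically and part ways only at the printed values.
Call chain: main -> update_gauge(33, 11) (called at line 37).
First divergence: none (the log streams are identical).
Execution walk:
  collect_span([10, 7, 11, 3], 11) -> 2  [called from clip_value, line 9]
  clip_value([10, 7, 11, 3], 11) -> 33  [called from main, line 33]
  merge_totals([10, 7, 11, 3]) -> 11  [called from main, line 35]
  update_gauge(33, 11) -> 363  [called from main, line 37]
Log line origins:
  1 — main, line 32
  2 — clip_value, line 8
  3 — collect_span, line 2
  4 — clip_value, line 10
  5 — main, line 34
  6 — merge_totals, line 15
  7 — merge_totals, line 20
  8 — main, line 36
  9 — update_gauge, line 24
A correct fix: line 26: replace `*` with `//`.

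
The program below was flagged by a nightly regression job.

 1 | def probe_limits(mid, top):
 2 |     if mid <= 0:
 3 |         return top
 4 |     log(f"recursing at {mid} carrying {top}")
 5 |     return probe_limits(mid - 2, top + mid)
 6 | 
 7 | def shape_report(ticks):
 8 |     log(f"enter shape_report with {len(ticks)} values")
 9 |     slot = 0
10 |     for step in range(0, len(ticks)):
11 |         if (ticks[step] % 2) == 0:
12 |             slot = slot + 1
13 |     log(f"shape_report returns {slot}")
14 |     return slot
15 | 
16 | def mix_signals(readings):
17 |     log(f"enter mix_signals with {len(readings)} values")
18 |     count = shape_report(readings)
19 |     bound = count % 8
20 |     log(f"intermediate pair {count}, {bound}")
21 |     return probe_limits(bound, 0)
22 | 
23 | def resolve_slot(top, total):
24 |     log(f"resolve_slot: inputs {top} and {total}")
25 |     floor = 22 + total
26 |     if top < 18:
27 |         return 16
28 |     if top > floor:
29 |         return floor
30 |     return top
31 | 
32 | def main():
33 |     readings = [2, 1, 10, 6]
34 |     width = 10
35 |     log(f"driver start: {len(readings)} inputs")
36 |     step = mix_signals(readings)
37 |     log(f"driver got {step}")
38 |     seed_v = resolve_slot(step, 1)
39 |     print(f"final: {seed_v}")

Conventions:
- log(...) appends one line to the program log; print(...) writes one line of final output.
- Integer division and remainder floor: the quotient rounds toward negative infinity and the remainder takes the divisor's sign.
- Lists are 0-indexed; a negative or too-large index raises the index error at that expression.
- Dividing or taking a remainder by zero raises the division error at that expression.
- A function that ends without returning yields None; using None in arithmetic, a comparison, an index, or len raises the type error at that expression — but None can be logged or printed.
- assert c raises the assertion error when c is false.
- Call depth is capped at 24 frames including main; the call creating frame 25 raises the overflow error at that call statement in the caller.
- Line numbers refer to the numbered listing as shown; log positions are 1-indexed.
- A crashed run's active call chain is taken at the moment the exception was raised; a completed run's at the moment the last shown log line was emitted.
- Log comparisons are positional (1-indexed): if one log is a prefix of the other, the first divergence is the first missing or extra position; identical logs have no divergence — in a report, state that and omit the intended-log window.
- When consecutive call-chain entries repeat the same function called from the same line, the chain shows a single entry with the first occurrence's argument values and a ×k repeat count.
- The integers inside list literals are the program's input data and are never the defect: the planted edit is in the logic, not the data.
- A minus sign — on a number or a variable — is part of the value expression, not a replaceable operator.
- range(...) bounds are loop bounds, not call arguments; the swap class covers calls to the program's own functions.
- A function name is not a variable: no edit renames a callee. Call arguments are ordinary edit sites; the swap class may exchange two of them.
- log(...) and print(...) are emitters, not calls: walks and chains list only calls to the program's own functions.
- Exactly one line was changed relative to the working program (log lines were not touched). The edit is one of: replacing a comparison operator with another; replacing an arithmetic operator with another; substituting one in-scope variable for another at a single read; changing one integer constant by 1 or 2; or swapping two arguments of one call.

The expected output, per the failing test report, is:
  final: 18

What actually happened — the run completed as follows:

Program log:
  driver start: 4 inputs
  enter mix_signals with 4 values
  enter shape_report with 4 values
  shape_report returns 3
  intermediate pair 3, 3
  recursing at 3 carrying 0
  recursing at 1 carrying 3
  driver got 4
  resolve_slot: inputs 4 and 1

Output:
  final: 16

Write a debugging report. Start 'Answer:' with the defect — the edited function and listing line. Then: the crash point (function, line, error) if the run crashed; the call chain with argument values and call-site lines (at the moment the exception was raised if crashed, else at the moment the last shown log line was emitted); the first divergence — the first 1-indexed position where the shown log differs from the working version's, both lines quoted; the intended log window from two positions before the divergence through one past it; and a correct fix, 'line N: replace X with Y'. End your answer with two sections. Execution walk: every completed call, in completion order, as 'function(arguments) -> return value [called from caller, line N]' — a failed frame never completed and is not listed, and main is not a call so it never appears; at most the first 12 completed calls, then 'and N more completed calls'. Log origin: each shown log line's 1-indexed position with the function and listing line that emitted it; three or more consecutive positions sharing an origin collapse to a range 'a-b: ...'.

Answer: the defect is in resolve_slot at line 27.
The tell: Nothing in the log betrays the bug — only the output does.
Call chain: main -> resolve_slot(4, 1) (called at line 38).
First divergence: none — the logs agree in full.
Execution walk:
  shape_report([2, 1, 10, 6]) -> 3  [called from mix_signals, line 18]
  probe_limits(-1, 4) -> 4  [called from probe_limits, line 5]
  probe_limits(1, 3) -> 4  [called from probe_limits, line 5]
  probe_limits(3, 0) -> 4  [called from mix_signals, line 21]
  mix_signals([2, 1, 10, 6]) -> 4  [called from main, line 36]
  resolve_slot(4, 1) -> 16  [called from main, line 38]
Log line origins:
  1 — main, line 35
  2 — mix_signals, line 17
  3 — shape_report, line 8
  4 — shape_report, line 13
  5 — mix_signals, line 20
  6 — probe_limits, line 4
  7 — probe_limits, line 4
  8 — main, line 37
  9 — resolve_slot, line 24
A correct fix: line 27: replace `16` with `18`.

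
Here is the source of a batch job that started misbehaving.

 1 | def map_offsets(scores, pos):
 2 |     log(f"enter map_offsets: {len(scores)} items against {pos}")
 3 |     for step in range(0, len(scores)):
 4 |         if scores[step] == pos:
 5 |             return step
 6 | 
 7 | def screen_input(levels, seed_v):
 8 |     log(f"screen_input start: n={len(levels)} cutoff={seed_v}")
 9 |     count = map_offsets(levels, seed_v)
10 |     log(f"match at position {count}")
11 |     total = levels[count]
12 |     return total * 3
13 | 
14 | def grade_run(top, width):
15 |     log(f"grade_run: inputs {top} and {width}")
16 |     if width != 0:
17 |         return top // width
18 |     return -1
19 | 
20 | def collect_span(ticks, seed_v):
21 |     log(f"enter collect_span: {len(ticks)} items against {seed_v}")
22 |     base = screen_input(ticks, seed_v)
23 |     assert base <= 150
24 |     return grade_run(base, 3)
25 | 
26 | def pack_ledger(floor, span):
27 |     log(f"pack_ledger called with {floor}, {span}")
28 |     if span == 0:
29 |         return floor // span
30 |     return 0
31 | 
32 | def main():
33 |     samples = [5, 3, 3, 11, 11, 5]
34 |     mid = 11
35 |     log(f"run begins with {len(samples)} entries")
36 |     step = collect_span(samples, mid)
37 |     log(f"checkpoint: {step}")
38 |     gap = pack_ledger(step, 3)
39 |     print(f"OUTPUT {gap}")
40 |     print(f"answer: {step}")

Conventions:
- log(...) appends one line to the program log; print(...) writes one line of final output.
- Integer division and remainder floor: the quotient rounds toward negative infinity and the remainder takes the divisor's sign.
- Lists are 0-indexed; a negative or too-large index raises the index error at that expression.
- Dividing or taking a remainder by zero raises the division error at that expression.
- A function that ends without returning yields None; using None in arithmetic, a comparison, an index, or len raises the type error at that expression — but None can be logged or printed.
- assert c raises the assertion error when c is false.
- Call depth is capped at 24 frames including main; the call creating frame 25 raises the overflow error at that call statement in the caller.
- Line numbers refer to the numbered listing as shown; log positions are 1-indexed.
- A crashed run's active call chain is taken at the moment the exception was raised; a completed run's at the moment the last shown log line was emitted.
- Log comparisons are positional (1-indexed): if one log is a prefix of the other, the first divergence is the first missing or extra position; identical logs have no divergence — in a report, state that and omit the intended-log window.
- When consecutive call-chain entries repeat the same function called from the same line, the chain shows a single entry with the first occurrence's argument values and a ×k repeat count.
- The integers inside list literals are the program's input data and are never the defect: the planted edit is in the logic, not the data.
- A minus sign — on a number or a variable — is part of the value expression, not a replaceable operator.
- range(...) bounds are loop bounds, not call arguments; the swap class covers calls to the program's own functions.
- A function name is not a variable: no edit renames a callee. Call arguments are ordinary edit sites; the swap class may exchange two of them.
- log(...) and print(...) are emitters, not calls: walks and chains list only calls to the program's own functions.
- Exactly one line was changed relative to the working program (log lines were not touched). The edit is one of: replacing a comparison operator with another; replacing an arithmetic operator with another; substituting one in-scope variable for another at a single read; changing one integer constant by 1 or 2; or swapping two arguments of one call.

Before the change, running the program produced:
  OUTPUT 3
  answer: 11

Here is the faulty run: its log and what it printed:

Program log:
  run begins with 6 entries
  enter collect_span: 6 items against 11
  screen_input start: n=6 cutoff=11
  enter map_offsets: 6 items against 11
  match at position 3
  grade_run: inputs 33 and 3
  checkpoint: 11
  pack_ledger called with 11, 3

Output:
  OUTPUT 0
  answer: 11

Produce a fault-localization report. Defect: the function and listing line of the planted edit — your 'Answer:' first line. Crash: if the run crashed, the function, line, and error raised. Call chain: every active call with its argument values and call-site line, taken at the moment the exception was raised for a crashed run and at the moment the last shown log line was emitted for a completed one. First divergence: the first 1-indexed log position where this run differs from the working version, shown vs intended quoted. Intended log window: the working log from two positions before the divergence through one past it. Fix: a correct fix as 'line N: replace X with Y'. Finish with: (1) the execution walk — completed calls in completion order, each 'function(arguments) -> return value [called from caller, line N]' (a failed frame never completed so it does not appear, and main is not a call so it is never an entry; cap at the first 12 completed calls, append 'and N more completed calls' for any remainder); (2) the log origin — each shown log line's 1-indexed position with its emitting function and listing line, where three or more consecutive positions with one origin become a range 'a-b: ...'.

Answer: the defect is in pack_ledger at line 28.
The tell: Log streams are identical — the defect surfaces only in the printed output.
Call chain: main -> pack_ledger(11, 3) (called at line 38).
First divergence: there is none — every log position agrees.
Execution walk:
  map_offsets([5, 3, 3, 11, 11, 5], 11) -> 3  [called from screen_input, line 9]
  screen_input([5, 3, 3, 11, 11, 5], 11) -> 33  [called from collect_span, line 22]
  grade_run(33, 3) -> 11  [called from collect_span, line 24]
  collect_span([5, 3, 3, 11, 11, 5], 11) -> 11  [called from main, line 36]
  pack_ledger(11, 3) -> 0  [called from main, line 38]
Log line origins:
  1 — main, line 35
  2 — collect_span, line 21
  3 — screen_input, line 8
  4 — map_offsets, line 2
  5 — screen_input, line 10
  6 — grade_run, line 15
  7 — main, line 37
  8 — pack_ledger, line 27
A correct fix: line 28: replace `==` with `!=`.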